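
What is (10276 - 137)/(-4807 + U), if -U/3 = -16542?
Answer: 10139/44819 ≈ 0.22622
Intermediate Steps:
U = 49626 (U = -3*(-16542) = 49626)
(10276 - 137)/(-4807 + U) = (10276 - 137)/(-4807 + 49626) = 10139/44819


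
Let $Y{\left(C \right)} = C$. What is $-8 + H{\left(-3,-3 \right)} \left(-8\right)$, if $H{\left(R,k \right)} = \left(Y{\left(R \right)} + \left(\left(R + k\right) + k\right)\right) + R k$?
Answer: $16$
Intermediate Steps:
$H{\left(R,k \right)} = 2 R + 2 k + R k$ ($H{\left(R,k \right)} = \left(R + \left(\left(R + k\right) + k\right)\right) + R k = \left(R + \left(R + 2 k\right)\right) + R k = \left(2 R + 2 k\right) + R k = 2 R + 2 k + R k$)
$-8 + H{\left(-3,-3 \right)} \left(-8\right) = -8 + \left(2 \left(-3\right) + 2 \left(-3\right) - -9\right) \left(-8\right) = -8 + \left(-6 - 6 + 9\right) \left(-8\right) = -8 - -24 = -8 + 24 = 16$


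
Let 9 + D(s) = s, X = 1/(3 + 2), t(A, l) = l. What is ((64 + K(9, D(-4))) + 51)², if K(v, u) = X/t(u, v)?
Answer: 26790976/2025 ≈ 13230.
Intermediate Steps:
X = ⅕ (X = 1/5 = ⅕ ≈ 0.20000)
D(s) = -9 + s
K(v, u) = 1/(5*v)
((64 + K(9, D(-4))) + 51)² = ((64 + (⅕)/9) + 51)² = ((64 + (⅕)*(⅑)) + 51)² = ((64 + 1/45) + 51)² = (2881/45 + 51)² = (5176/45)² = 26790976/2025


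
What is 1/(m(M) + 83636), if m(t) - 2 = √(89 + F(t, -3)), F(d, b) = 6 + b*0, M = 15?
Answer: 4402/368174471 - √95/6995314949 ≈ 1.1955e-5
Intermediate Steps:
F(d, b) = 6 (F(d, b) = 6 + 0 = 6)
m(t) = 2 + √95 (m(t) = 2 + √(89 + 6) = 2 + √95)
1/(m(M) + 83636) = 1/((2 + √95) + 83636) = 1/(83638 + √95)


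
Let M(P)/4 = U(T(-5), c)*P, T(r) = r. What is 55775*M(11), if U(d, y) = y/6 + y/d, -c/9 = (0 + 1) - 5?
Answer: -2944920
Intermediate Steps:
c = 36 (c = -9*((0 + 1) - 5) = -9*(1 - 5) = -9*(-4) = 36)
U(d, y) = y/6 + y/d (U(d, y) = y*(1/6) + y/d = y/6 + y/d)
M(P) = -24*P/5 (M(P) = 4*(((1/6)*36 + 36/(-5))*P) = 4*((6 + 36*(-1/5))*P) = 4*((6 - 36/5)*P) = 4*(-6*P/5) = -24*P/5)
55775*M(11) = 55775*(-24/5*11) = 55775*(-264/5) = -2944920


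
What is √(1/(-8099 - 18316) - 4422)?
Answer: 7*I*√6996508765/8805 ≈ 66.498*I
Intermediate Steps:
√(1/(-8099 - 18316) - 4422) = √(1/(-26415) - 4422) = √(-1/26415 - 4422) = √(-116807131/26415) = 7*I*√6996508765/8805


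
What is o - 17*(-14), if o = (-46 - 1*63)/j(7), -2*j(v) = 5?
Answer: 1408/5 ≈ 281.60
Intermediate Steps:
j(v) = -5/2 (j(v) = -1/2*5 = -5/2)
o = 218/5 (o = (-46 - 1*63)/(-5/2) = (-46 - 63)*(-2/5) = -109*(-2/5) = 218/5 ≈ 43.600)
o - 17*(-14) = 218/5 - 17*(-14) = 218/5 + 238 = 1408/5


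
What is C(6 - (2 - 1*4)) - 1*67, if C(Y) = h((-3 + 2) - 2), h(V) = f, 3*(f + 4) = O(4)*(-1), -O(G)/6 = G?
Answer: -63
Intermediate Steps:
O(G) = -6*G
f = 4 (f = -4 + (-6*4*(-1))/3 = -4 + (-24*(-1))/3 = -4 + (⅓)*24 = -4 + 8 = 4)
h(V) = 4
C(Y) = 4
C(6 - (2 - 1*4)) - 1*67 = 4 - 1*67 = 4 - 67 = -63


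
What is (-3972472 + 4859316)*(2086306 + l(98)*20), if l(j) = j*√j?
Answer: 1850227958264 + 12167499680*√2 ≈ 1.8674e+12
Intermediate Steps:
l(j) = j^(3/2)
(-3972472 + 4859316)*(2086306 + l(98)*20) = (-3972472 + 4859316)*(2086306 + 98^(3/2)*20) = 886844*(2086306 + (686*√2)*20) = 886844*(2086306 + 13720*√2) = 1850227958264 + 12167499680*√2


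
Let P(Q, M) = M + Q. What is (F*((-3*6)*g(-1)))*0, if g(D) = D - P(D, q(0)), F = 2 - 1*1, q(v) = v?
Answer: 0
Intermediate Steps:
F = 1 (F = 2 - 1 = 1)
g(D) = 0 (g(D) = D - (0 + D) = D - D = 0)
(F*((-3*6)*g(-1)))*0 = (1*(-3*6*0))*0 = (1*(-18*0))*0 = (1*0)*0 = 0*0 = 0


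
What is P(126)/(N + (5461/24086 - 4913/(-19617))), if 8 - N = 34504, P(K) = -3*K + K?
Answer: 119068755624/16298964195797 ≈ 0.0073053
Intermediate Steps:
P(K) = -2*K
N = -34496 (N = 8 - 1*34504 = 8 - 34504 = -34496)
P(126)/(N + (5461/24086 - 4913/(-19617))) = (-2*126)/(-34496 + (5461/24086 - 4913/(-19617))) = -252/(-34496 + (5461*(1/24086) - 4913*(-1/19617))) = -252/(-34496 + (5461/24086 + 4913/19617)) = -252/(-34496 + 225462955/472495062) = -252/(-16298964195797/472495062) = -252*(-472495062/16298964195797) = 119068755624/16298964195797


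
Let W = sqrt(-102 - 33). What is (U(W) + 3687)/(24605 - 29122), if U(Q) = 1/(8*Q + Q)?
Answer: -3687/4517 + I*sqrt(15)/1829385 ≈ -0.81625 + 2.1171e-6*I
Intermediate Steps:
W = 3*I*sqrt(15) (W = sqrt(-135) = 3*I*sqrt(15) ≈ 11.619*I)
U(Q) = 1/(9*Q)
(U(W) + 3687)/(24605 - 29122) = (1/(9*((3*I*sqrt(15)))) + 3687)/(24605 - 29122) = ((-I*sqrt(15)/45)/9 + 3687)/(-4517) = (-I*sqrt(15)/405 + 3687)*(-1/4517) = (3687 - I*sqrt(15)/405)*(-1/4517) = -3687/4517 + I*sqrt(15)/1829385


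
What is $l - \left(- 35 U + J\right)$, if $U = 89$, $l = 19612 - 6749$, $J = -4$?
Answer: $15982$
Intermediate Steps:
$l = 12863$ ($l = 19612 - 6749 = 12863$)
$l - \left(- 35 U + J\right) = 12863 - \left(\left(-35\right) 89 - 4\right) = 12863 - \left(-3115 - 4\right) = 12863 - -3119 = 12863 + 3119 = 15982$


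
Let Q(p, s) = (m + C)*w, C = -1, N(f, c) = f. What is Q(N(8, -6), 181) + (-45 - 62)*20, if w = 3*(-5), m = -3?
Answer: -2080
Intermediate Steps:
w = -15
Q(p, s) = 60 (Q(p, s) = (-3 - 1)*(-15) = -4*(-15) = 60)
Q(N(8, -6), 181) + (-45 - 62)*20 = 60 + (-45 - 62)*20 = 60 - 107*20 = 60 - 2140 = -2080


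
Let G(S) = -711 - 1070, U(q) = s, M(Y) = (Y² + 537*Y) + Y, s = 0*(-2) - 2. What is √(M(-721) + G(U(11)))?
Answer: √130162 ≈ 360.78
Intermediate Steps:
s = -2 (s = 0 - 2 = -2)
M(Y) = Y² + 538*Y
U(q) = -2
G(S) = -1781
√(M(-721) + G(U(11))) = √(-721*(538 - 721) - 1781) = √(-721*(-183) - 1781) = √(131943 - 1781) = √130162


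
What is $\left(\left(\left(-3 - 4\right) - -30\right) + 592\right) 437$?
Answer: $268755$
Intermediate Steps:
$\left(\left(\left(-3 - 4\right) - -30\right) + 592\right) 437 = \left(\left(\left(-3 - 4\right) + 30\right) + 592\right) 437 = \left(\left(-7 + 30\right) + 592\right) 437 = \left(23 + 592\right) 437 = 615 \cdot 437 = 268755$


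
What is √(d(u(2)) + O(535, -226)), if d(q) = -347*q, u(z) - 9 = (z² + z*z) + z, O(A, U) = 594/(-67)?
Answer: 5*I*√1185431/67 ≈ 81.252*I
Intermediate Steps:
O(A, U) = -594/67 (O(A, U) = 594*(-1/67) = -594/67)
u(z) = 9 + z + 2*z² (u(z) = 9 + ((z² + z*z) + z) = 9 + ((z² + z²) + z) = 9 + (2*z² + z) = 9 + (z + 2*z²) = 9 + z + 2*z²)
√(d(u(2)) + O(535, -226)) = √(-347*(9 + 2 + 2*2²) - 594/67) = √(-347*(9 + 2 + 2*4) - 594/67) = √(-347*(9 + 2 + 8) - 594/67) = √(-347*19 - 594/67) = √(-6593 - 594/67) = √(-442325/67) = 5*I*√1185431/67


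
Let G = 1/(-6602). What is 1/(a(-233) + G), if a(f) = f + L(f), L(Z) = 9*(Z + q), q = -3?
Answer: -6602/15560915 ≈ -0.00042427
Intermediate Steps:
L(Z) = -27 + 9*Z (L(Z) = 9*(Z - 3) = 9*(-3 + Z) = -27 + 9*Z)
a(f) = -27 + 10*f (a(f) = f + (-27 + 9*f) = -27 + 10*f)
G = -1/6602 ≈ -0.00015147
1/(a(-233) + G) = 1/((-27 + 10*(-233)) - 1/6602) = 1/((-27 - 2330) - 1/6602) = 1/(-2357 - 1/6602) = 1/(-15560915/6602) = -6602/15560915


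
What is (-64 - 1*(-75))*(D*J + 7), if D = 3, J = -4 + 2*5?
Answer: 275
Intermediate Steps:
J = 6 (J = -4 + 10 = 6)
(-64 - 1*(-75))*(D*J + 7) = (-64 - 1*(-75))*(3*6 + 7) = (-64 + 75)*(18 + 7) = 11*25 = 275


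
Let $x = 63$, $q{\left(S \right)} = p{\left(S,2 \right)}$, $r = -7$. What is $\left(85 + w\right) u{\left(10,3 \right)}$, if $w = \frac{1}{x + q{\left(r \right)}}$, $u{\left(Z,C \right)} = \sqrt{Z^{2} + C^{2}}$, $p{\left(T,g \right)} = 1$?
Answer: $\frac{5441 \sqrt{109}}{64} \approx 887.59$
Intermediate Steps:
$q{\left(S \right)} = 1$
$u{\left(Z,C \right)} = \sqrt{C^{2} + Z^{2}}$
$w = \frac{1}{64}$ ($w = \frac{1}{63 + 1} = \frac{1}{64} \approx 0.015625$)
$\left(85 + w\right) u{\left(10,3 \right)} = \left(85 + \frac{1}{64}\right) \sqrt{3^{2} + 10^{2}} = \frac{5441 \sqrt{9 + 100}}{64} = \frac{5441 \sqrt{109}}{64}$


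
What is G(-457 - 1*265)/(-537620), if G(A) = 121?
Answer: -121/537620 ≈ -0.00022507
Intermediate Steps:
G(-457 - 1*265)/(-537620) = 121/(-537620) = 121*(-1/537620) = -121/537620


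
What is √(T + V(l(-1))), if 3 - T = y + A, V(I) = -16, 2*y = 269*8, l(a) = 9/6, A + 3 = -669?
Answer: I*√417 ≈ 20.421*I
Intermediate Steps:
A = -672 (A = -3 - 669 = -672)
l(a) = 3/2 (l(a) = 9*(⅙) = 3/2)
y = 1076 (y = (269*8)/2 = (½)*2152 = 1076)
T = -401 (T = 3 - (1076 - 672) = 3 - 1*404 = 3 - 404 = -401)
√(T + V(l(-1))) = √(-401 - 16) = √(-417) = I*√417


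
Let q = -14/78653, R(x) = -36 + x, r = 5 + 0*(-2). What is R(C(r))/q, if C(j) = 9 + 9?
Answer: 707877/7 ≈ 1.0113e+5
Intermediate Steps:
r = 5 (r = 5 + 0 = 5)
C(j) = 18
q = -14/78653 (q = -14*1/78653 = -14/78653 ≈ -0.00017800)
R(C(r))/q = (-36 + 18)/(-14/78653) = -18*(-78653/14) = 707877/7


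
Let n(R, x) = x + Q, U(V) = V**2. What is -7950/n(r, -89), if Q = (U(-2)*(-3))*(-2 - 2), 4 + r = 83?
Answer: 7950/41 ≈ 193.90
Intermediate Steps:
r = 79 (r = -4 + 83 = 79)
Q = 48 (Q = ((-2)**2*(-3))*(-2 - 2) = (4*(-3))*(-4) = -12*(-4) = 48)
n(R, x) = 48 + x (n(R, x) = x + 48 = 48 + x)
-7950/n(r, -89) = -7950/(48 - 89) = -7950/(-41) = -7950*(-1/41) = 7950/41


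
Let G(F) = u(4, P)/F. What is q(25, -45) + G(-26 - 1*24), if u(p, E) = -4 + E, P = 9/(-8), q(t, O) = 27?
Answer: 10841/400 ≈ 27.103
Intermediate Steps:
P = -9/8 (P = 9*(-⅛) = -9/8 ≈ -1.1250)
G(F) = -41/(8*F) (G(F) = (-4 - 9/8)/F = -41/(8*F))
q(25, -45) + G(-26 - 1*24) = 27 - 41/(8*(-26 - 1*24)) = 27 - 41/(8*(-26 - 24)) = 27 - 41/8/(-50) = 27 - 41/8*(-1/50) = 27 + 41/400 = 10841/400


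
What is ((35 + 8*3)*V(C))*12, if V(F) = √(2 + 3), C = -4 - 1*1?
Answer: 708*√5 ≈ 1583.1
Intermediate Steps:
C = -5 (C = -4 - 1 = -5)
V(F) = √5
((35 + 8*3)*V(C))*12 = ((35 + 8*3)*√5)*12 = ((35 + 24)*√5)*12 = (59*√5)*12 = 708*√5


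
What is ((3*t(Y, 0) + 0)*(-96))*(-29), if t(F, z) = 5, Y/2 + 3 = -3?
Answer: 41760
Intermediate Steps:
Y = -12 (Y = -6 + 2*(-3) = -6 - 6 = -12)
((3*t(Y, 0) + 0)*(-96))*(-29) = ((3*5 + 0)*(-96))*(-29) = ((15 + 0)*(-96))*(-29) = (15*(-96))*(-29) = -1440*(-29) = 41760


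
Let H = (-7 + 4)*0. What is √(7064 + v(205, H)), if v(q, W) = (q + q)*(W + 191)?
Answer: 9*√1054 ≈ 292.19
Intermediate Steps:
H = 0 (H = -3*0 = 0)
v(q, W) = 2*q*(191 + W) (v(q, W) = (2*q)*(191 + W) = 2*q*(191 + W))
√(7064 + v(205, H)) = √(7064 + 2*205*(191 + 0)) = √(7064 + 2*205*191) = √(7064 + 78310) = √85374 = 9*√1054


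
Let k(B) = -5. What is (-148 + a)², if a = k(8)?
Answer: 23409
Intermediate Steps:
a = -5
(-148 + a)² = (-148 - 5)² = (-153)² = 23409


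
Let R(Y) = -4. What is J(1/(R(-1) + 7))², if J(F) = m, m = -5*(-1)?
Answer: 25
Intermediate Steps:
m = 5
J(F) = 5
J(1/(R(-1) + 7))² = 5² = 25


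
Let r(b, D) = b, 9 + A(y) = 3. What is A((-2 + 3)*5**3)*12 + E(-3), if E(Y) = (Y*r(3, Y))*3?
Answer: -99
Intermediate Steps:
A(y) = -6 (A(y) = -9 + 3 = -6)
E(Y) = 9*Y (E(Y) = (Y*3)*3 = (3*Y)*3 = 9*Y)
A((-2 + 3)*5**3)*12 + E(-3) = -6*12 + 9*(-3) = -72 - 27 = -99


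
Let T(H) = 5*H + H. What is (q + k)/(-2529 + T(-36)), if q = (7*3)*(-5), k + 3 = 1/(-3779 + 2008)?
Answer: 191269/4861395 ≈ 0.039344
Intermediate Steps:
k = -5314/1771 (k = -3 + 1/(-3779 + 2008) = -3 + 1/(-1771) = -3 - 1/1771 = -5314/1771 ≈ -3.0006)
T(H) = 6*H
q = -105 (q = 21*(-5) = -105)
(q + k)/(-2529 + T(-36)) = (-105 - 5314/1771)/(-2529 + 6*(-36)) = -191269/(1771*(-2529 - 216)) = -191269/1771/(-2745) = -191269/1771*(-1/2745) = 191269/4861395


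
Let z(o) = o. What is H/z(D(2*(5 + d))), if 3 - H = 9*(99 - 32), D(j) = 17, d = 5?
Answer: -600/17 ≈ -35.294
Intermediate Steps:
H = -600 (H = 3 - 9*(99 - 32) = 3 - 9*67 = 3 - 1*603 = 3 - 603 = -600)
H/z(D(2*(5 + d))) = -600/17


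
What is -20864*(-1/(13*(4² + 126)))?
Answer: 10432/923 ≈ 11.302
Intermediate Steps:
-20864*(-1/(13*(4² + 126))) = -20864*(-1/(13*(16 + 126))) = -20864/((-13*142)) = -20864/(-1846) = -20864*(-1/1846) = 10432/923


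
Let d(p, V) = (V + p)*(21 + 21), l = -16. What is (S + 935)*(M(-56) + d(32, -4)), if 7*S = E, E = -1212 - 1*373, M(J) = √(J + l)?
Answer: 833280 + 29760*I*√2/7 ≈ 8.3328e+5 + 6012.4*I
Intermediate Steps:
M(J) = √(-16 + J) (M(J) = √(J - 16) = √(-16 + J))
d(p, V) = 42*V + 42*p (d(p, V) = (V + p)*42 = 42*V + 42*p)
E = -1585 (E = -1212 - 373 = -1585)
S = -1585/7 (S = (⅐)*(-1585) = -1585/7 ≈ -226.43)
(S + 935)*(M(-56) + d(32, -4)) = (-1585/7 + 935)*(√(-16 - 56) + (42*(-4) + 42*32)) = 4960*(√(-72) + (-168 + 1344))/7 = 4960*(6*I*√2 + 1176)/7 = 4960*(1176 + 6*I*√2)/7 = 833280 + 29760*I*√2/7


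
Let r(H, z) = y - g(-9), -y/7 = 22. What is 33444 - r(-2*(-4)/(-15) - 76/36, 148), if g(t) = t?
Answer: 33589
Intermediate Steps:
y = -154 (y = -7*22 = -154)
r(H, z) = -145 (r(H, z) = -154 - 1*(-9) = -154 + 9 = -145)
33444 - r(-2*(-4)/(-15) - 76/36, 148) = 33444 - 1*(-145) = 33444 + 145 = 33589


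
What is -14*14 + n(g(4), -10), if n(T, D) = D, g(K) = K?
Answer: -206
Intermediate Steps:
-14*14 + n(g(4), -10) = -14*14 - 10 = -196 - 10 = -206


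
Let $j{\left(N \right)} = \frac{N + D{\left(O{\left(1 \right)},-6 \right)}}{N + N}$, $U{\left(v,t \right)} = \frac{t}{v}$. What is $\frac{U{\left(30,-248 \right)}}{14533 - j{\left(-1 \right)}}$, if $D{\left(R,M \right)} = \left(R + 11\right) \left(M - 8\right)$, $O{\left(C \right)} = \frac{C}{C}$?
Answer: $- \frac{248}{433455} \approx -0.00057215$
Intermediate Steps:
$O{\left(C \right)} = 1$
$D{\left(R,M \right)} = \left(-8 + M\right) \left(11 + R\right)$ ($D{\left(R,M \right)} = \left(11 + R\right) \left(-8 + M\right) = \left(-8 + M\right) \left(11 + R\right)$)
$j{\left(N \right)} = \frac{-168 + N}{2 N}$ ($j{\left(N \right)} = \frac{N - 168}{N + N} = \frac{N - 168}{2 N} = \left(N - 168\right) \frac{1}{2 N} = \left(-168 + N\right) \frac{1}{2 N} = \frac{-168 + N}{2 N}$)
$\frac{U{\left(30,-248 \right)}}{14533 - j{\left(-1 \right)}} = \frac{\left(-248\right) \frac{1}{30}}{14533 - \frac{-168 - 1}{2 \left(-1\right)}} = \frac{\left(-248\right) \frac{1}{30}}{14533 - \frac{1}{2} \left(-1\right) \left(-169\right)} = - \frac{124}{15 \left(14533 - \frac{169}{2}\right)} = - \frac{124}{15 \cdot \frac{28897}{2}} = \left(- \frac{124}{15}\right) \frac{2}{28897} = - \frac{248}{433455}$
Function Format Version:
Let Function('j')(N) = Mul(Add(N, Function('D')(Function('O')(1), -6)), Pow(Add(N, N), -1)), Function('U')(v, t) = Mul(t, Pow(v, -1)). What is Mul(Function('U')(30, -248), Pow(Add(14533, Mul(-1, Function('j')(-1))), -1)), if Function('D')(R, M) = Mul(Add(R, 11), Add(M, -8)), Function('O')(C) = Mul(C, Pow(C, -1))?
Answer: Rational(-248, 433455) ≈ -0.00057215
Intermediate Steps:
Function('O')(C) = 1
Function('D')(R, M) = Mul(Add(-8, M), Add(11, R)) (Function('D')(R, M) = Mul(Add(11, R), Add(-8, M)) = Mul(Add(-8, M), Add(11, R)))
Function('j')(N) = Mul(Rational(1, 2), Pow(N, -1), Add(-168, N)) (Function('j')(N) = Mul(Add(N, Add(-88, Mul(-8, 1), Mul(11, -6), Mul(-6, 1))), Pow(Add(N, N), -1)) = Mul(Add(N, Add(-88, -8, -66, -6)), Pow(Mul(2, N), -1)) = Mul(Add(N, -168), Mul(Rational(1, 2), Pow(N, -1))) = Mul(Add(-168, N), Mul(Rational(1, 2), Pow(N, -1))) = Mul(Rational(1, 2), Pow(N, -1), Add(-168, N)))
Mul(Function('U')(30, -248), Pow(Add(14533, Mul(-1, Function('j')(-1))), -1)) = Mul(Mul(-248, Pow(30, -1)), Pow(Add(14533, Mul(-1, Mul(Rational(1, 2), Pow(-1, -1), Add(-168, -1)))), -1)) = Mul(Mul(-248, Rational(1, 30)), Pow(Add(14533, Mul(-1, Mul(Rational(1, 2), -1, -169))), -1)) = Mul(Rational(-124, 15), Pow(Add(14533, Mul(-1, Rational(169, 2))), -1)) = Mul(Rational(-124, 15), Pow(Add(14533, Rational(-169, 2)), -1)) = Mul(Rational(-124, 15), Pow(Rational(28897, 2), -1)) = Mul(Rational(-124, 15), Rational(2, 28897)) = Rational(-248, 433455)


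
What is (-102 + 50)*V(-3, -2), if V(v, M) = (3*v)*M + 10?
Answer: -1456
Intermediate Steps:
V(v, M) = 10 + 3*M*v (V(v, M) = 3*M*v + 10 = 10 + 3*M*v)
(-102 + 50)*V(-3, -2) = (-102 + 50)*(10 + 3*(-2)*(-3)) = -52*(10 + 18) = -52*28 = -1456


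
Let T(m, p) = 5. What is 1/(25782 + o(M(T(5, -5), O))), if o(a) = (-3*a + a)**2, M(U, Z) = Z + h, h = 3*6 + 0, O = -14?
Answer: 1/25846 ≈ 3.8691e-5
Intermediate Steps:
h = 18 (h = 18 + 0 = 18)
M(U, Z) = 18 + Z (M(U, Z) = Z + 18 = 18 + Z)
o(a) = 4*a**2 (o(a) = (-2*a)**2 = 4*a**2)
1/(25782 + o(M(T(5, -5), O))) = 1/(25782 + 4*(18 - 14)**2) = 1/(25782 + 4*4**2) = 1/(25782 + 4*16) = 1/(25782 + 64) = 1/25846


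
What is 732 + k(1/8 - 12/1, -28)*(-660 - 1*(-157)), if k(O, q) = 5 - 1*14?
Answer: 5259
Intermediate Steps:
k(O, q) = -9 (k(O, q) = 5 - 14 = -9)
732 + k(1/8 - 12/1, -28)*(-660 - 1*(-157)) = 732 - 9*(-660 - 1*(-157)) = 732 - 9*(-660 + 157) = 732 - 9*(-503) = 732 + 4527 = 5259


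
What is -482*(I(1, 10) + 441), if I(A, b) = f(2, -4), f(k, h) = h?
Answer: -210634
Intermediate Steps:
I(A, b) = -4
-482*(I(1, 10) + 441) = -482*(-4 + 441) = -482*437 = -210634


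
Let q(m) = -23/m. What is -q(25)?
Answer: 23/25 ≈ 0.92000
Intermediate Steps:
-q(25) = -(-23)/25 = -1*(-23/25) = 23/25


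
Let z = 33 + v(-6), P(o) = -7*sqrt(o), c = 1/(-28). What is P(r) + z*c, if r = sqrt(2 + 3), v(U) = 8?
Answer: -41/28 - 7*5**(1/4) ≈ -11.932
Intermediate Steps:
r = sqrt(5) ≈ 2.2361
c = -1/28 ≈ -0.035714
z = 41 (z = 33 + 8 = 41)
P(r) + z*c = -7*5**(1/4) + 41*(-1/28) = -7*5**(1/4) - 41/28 = -41/28 - 7*5**(1/4)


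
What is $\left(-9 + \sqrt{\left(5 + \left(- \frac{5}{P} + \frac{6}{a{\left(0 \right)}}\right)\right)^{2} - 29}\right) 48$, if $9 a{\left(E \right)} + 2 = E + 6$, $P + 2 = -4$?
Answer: $-432 + 16 \sqrt{3103} \approx 459.27$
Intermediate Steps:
$P = -6$ ($P = -2 - 4 = -6$)
$a{\left(E \right)} = \frac{4}{9} + \frac{E}{9}$ ($a{\left(E \right)} = - \frac{2}{9} + \frac{E + 6}{9} = - \frac{2}{9} + \frac{6 + E}{9} = - \frac{2}{9} + \left(\frac{2}{3} + \frac{E}{9}\right) = \frac{4}{9} + \frac{E}{9}$)
$\left(-9 + \sqrt{\left(5 + \left(- \frac{5}{P} + \frac{6}{a{\left(0 \right)}}\right)\right)^{2} - 29}\right) 48 = \left(-9 + \sqrt{\left(5 - \left(- \frac{5}{6} - \frac{6}{\frac{4}{9} + \frac{1}{9} \cdot 0}\right)\right)^{2} - 29}\right) 48 = \left(-9 + \sqrt{\left(5 - \left(- \frac{5}{6} - \frac{6}{\frac{4}{9} + 0}\right)\right)^{2} - 29}\right) 48 = \left(-9 + \sqrt{\left(5 + \left(\frac{5}{6} + \frac{6}{\frac{4}{9}}\right)\right)^{2} - 29}\right) 48 = \left(-9 + \sqrt{\left(5 + \left(\frac{5}{6} + 6 \cdot \frac{9}{4}\right)\right)^{2} - 29}\right) 48 = \left(-9 + \sqrt{\left(5 + \left(\frac{5}{6} + \frac{27}{2}\right)\right)^{2} - 29}\right) 48 = \left(-9 + \sqrt{\left(5 + \frac{43}{3}\right)^{2} - 29}\right) 48 = \left(-9 + \sqrt{\left(\frac{58}{3}\right)^{2} - 29}\right) 48 = \left(-9 + \sqrt{\frac{3364}{9} - 29}\right) 48 = \left(-9 + \sqrt{\frac{3103}{9}}\right) 48 = \left(-9 + \frac{\sqrt{3103}}{3}\right) 48 = -432 + 16 \sqrt{3103}$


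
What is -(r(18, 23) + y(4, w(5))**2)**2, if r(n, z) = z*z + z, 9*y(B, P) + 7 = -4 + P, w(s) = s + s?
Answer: -1999252369/6561 ≈ -3.0472e+5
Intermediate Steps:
w(s) = 2*s
y(B, P) = -11/9 + P/9 (y(B, P) = -7/9 + (-4 + P)/9 = -7/9 + (-4/9 + P/9) = -11/9 + P/9)
r(n, z) = z + z**2 (r(n, z) = z**2 + z = z + z**2)
-(r(18, 23) + y(4, w(5))**2)**2 = -(23*(1 + 23) + (-11/9 + (2*5)/9)**2)**2 = -(23*24 + (-11/9 + (1/9)*10)**2)**2 = -(552 + (-11/9 + 10/9)**2)**2 = -(552 + (-1/9)**2)**2 = -(552 + 1/81)**2 = -(44713/81)**2 = -1*1999252369/6561 = -1999252369/6561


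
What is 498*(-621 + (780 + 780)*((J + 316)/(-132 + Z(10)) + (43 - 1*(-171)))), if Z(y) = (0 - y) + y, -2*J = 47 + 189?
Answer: 164777742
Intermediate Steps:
J = -118 (J = -(47 + 189)/2 = -½*236 = -118)
Z(y) = 0 (Z(y) = -y + y = 0)
498*(-621 + (780 + 780)*((J + 316)/(-132 + Z(10)) + (43 - 1*(-171)))) = 498*(-621 + (780 + 780)*((-118 + 316)/(-132 + 0) + (43 - 1*(-171)))) = 498*(-621 + 1560*(198/(-132) + (43 + 171))) = 498*(-621 + 1560*(198*(-1/132) + 214)) = 498*(-621 + 1560*(-3/2 + 214)) = 498*(-621 + 1560*(425/2)) = 498*(-621 + 331500) = 498*330879 = 164777742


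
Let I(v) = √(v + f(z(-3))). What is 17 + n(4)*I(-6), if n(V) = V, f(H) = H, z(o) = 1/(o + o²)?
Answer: 17 + 2*I*√210/3 ≈ 17.0 + 9.6609*I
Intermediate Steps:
I(v) = √(⅙ + v) (I(v) = √(v + 1/((-3)*(1 - 3))) = √(v - ⅓/(-2)) = √(v - ⅓*(-½)) = √(v + ⅙) = √(⅙ + v))
17 + n(4)*I(-6) = 17 + 4*(√(6 + 36*(-6))/6) = 17 + 4*(√(6 - 216)/6) = 17 + 4*(√(-210)/6) = 17 + 4*((I*√210)/6) = 17 + 4*(I*√210/6) = 17 + 2*I*√210/3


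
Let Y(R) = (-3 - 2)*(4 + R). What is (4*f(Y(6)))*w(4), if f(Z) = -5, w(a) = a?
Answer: -80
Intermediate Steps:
Y(R) = -20 - 5*R (Y(R) = -5*(4 + R) = -20 - 5*R)
(4*f(Y(6)))*w(4) = (4*(-5))*4 = -20*4 = -80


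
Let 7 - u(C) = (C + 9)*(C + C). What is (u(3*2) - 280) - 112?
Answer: -565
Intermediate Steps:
u(C) = 7 - 2*C*(9 + C) (u(C) = 7 - (C + 9)*(C + C) = 7 - (9 + C)*2*C = 7 - 2*C*(9 + C))
(u(3*2) - 280) - 112 = ((7 - 54*2 - 2*(3*2)²) - 280) - 112 = ((7 - 18*6 - 2*6²) - 280) - 112 = ((7 - 108 - 2*36) - 280) - 112 = ((7 - 108 - 72) - 280) - 112 = (-173 - 280) - 112 = -453 - 112 = -565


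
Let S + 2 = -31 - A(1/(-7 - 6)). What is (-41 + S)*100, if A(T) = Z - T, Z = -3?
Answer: -92400/13 ≈ -7107.7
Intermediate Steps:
A(T) = -3 - T
S = -391/13 (S = -2 + (-31 - (-3 - 1/(-7 - 6))) = -2 + (-31 - (-3 - 1/(-13))) = -2 + (-31 - (-3 - 1*(-1/13))) = -2 + (-31 - (-3 + 1/13)) = -2 + (-31 - 1*(-38/13)) = -2 + (-31 + 38/13) = -2 - 365/13 = -391/13 ≈ -30.077)
(-41 + S)*100 = (-41 - 391/13)*100 = -924/13*100 = -92400/13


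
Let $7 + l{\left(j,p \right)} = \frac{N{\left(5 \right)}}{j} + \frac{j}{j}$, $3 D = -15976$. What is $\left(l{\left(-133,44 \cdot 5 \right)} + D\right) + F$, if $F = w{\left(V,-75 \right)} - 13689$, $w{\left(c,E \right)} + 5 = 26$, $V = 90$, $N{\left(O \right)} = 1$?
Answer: $- \frac{7580737}{399} \approx -18999.0$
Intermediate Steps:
$D = - \frac{15976}{3}$ ($D = \frac{1}{3} \left(-15976\right) = - \frac{15976}{3} \approx -5325.3$)
$w{\left(c,E \right)} = 21$ ($w{\left(c,E \right)} = -5 + 26 = 21$)
$l{\left(j,p \right)} = -6 + \frac{1}{j}$ ($l{\left(j,p \right)} = -7 + \left(1 \frac{1}{j} + \frac{j}{j}\right) = -7 + \left(\frac{1}{j} + 1\right) = -7 + \left(1 + \frac{1}{j}\right) = -6 + \frac{1}{j}$)
$F = -13668$ ($F = 21 - 13689 = -13668$)
$\left(l{\left(-133,44 \cdot 5 \right)} + D\right) + F = \left(\left(-6 + \frac{1}{-133}\right) - \frac{15976}{3}\right) - 13668 = \left(\left(-6 - \frac{1}{133}\right) - \frac{15976}{3}\right) - 13668 = \left(- \frac{799}{133} - \frac{15976}{3}\right) - 13668 = - \frac{2127205}{399} - 13668 = - \frac{7580737}{399}$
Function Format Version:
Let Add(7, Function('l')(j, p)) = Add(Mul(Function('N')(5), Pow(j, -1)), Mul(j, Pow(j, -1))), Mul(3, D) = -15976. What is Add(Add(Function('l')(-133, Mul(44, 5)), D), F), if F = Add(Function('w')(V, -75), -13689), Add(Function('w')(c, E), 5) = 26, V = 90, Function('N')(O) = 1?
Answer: Rational(-7580737, 399) ≈ -18999.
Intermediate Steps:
D = Rational(-15976, 3) (D = Mul(Rational(1, 3), -15976) = Rational(-15976, 3) ≈ -5325.3)
Function('w')(c, E) = 21 (Function('w')(c, E) = Add(-5, 26) = 21)
Function('l')(j, p) = Add(-6, Pow(j, -1)) (Function('l')(j, p) = Add(-7, Add(Mul(1, Pow(j, -1)), Mul(j, Pow(j, -1)))) = Add(-7, Add(Pow(j, -1), 1)) = Add(-7, Add(1, Pow(j, -1))) = Add(-6, Pow(j, -1)))
F = -13668 (F = Add(21, -13689) = -13668)
Add(Add(Function('l')(-133, Mul(44, 5)), D), F) = Add(Add(Add(-6, Pow(-133, -1)), Rational(-15976, 3)), -13668) = Add(Add(Add(-6, Rational(-1, 133)), Rational(-15976, 3)), -13668) = Add(Add(Rational(-799, 133), Rational(-15976, 3)), -13668) = Add(Rational(-2127205, 399), -13668) = Rational(-7580737, 399)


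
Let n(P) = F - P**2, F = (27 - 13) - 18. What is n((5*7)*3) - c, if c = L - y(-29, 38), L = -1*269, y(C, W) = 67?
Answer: -10693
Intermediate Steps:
L = -269
F = -4 (F = 14 - 18 = -4)
c = -336 (c = -269 - 1*67 = -269 - 67 = -336)
n(P) = -4 - P**2
n((5*7)*3) - c = (-4 - ((5*7)*3)**2) - 1*(-336) = (-4 - (35*3)**2) + 336 = (-4 - 1*105**2) + 336 = (-4 - 1*11025) + 336 = (-4 - 11025) + 336 = -11029 + 336 = -10693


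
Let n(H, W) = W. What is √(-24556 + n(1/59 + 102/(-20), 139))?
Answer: 3*I*√2713 ≈ 156.26*I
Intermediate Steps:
√(-24556 + n(1/59 + 102/(-20), 139)) = √(-24556 + 139) = √(-24417) = 3*I*√2713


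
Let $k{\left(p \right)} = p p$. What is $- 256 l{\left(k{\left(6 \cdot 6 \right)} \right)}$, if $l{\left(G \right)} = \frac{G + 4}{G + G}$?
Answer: $- \frac{10400}{81} \approx -128.4$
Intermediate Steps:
$k{\left(p \right)} = p^{2}$
$l{\left(G \right)} = \frac{4 + G}{2 G}$
$- 256 l{\left(k{\left(6 \cdot 6 \right)} \right)} = - 256 \frac{4 + \left(6 \cdot 6\right)^{2}}{2 \left(6 \cdot 6\right)^{2}} = - 256 \frac{4 + 36^{2}}{2 \cdot 36^{2}} = - 256 \frac{4 + 1296}{2 \cdot 1296} = - 256 \cdot \frac{1}{2} \cdot \frac{1}{1296} \cdot 1300 = \left(-256\right) \frac{325}{648} = - \frac{10400}{81}$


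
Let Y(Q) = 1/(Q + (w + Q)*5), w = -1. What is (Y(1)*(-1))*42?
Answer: -42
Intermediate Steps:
Y(Q) = 1/(-5 + 6*Q) (Y(Q) = 1/(Q + (-1 + Q)*5) = 1/(Q + (-5 + 5*Q)) = 1/(-5 + 6*Q))
(Y(1)*(-1))*42 = (-1/(-5 + 6*1))*42 = (-1/(-5 + 6))*42 = (-1/1)*42 = (1*(-1))*42 = -1*42 = -42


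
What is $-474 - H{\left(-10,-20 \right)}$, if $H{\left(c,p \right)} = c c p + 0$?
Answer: $1526$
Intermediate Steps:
$H{\left(c,p \right)} = p c^{2}$ ($H{\left(c,p \right)} = c^{2} p + 0 = p c^{2} + 0 = p c^{2}$)
$-474 - H{\left(-10,-20 \right)} = -474 - - 20 \left(-10\right)^{2} = -474 - \left(-20\right) 100 = -474 - -2000 = -474 + 2000 = 1526$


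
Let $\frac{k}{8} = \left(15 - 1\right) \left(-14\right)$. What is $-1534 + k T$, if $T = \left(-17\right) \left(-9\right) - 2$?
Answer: $-238302$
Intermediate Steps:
$k = -1568$ ($k = 8 \left(15 - 1\right) \left(-14\right) = 8 \cdot 14 \left(-14\right) = 8 \left(-196\right) = -1568$)
$T = 151$ ($T = 153 - 2 = 151$)
$-1534 + k T = -1534 - 236768 = -238302$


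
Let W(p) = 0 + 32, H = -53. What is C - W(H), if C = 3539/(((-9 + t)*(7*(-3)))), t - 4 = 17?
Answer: -11603/252 ≈ -46.044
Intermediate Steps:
t = 21 (t = 4 + 17 = 21)
W(p) = 32
C = -3539/252 (C = 3539/(((-9 + 21)*(7*(-3)))) = 3539/((12*(-21))) = 3539/(-252) = 3539*(-1/252) = -3539/252 ≈ -14.044)
C - W(H) = -3539/252 - 1*32 = -3539/252 - 32 = -11603/252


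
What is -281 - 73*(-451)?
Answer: 32642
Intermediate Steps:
-281 - 73*(-451) = -281 + 32923 = 32642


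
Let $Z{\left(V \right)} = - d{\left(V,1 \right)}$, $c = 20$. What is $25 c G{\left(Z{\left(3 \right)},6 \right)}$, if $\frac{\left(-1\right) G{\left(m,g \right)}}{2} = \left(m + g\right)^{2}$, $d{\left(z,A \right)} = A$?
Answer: $-25000$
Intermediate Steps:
$Z{\left(V \right)} = -1$ ($Z{\left(V \right)} = \left(-1\right) 1 = -1$)
$G{\left(m,g \right)} = - 2 \left(g + m\right)^{2}$ ($G{\left(m,g \right)} = - 2 \left(m + g\right)^{2} = - 2 \left(g + m\right)^{2}$)
$25 c G{\left(Z{\left(3 \right)},6 \right)} = 25 \cdot 20 \left(- 2 \left(6 - 1\right)^{2}\right) = 500 \left(- 2 \cdot 5^{2}\right) = 500 \left(\left(-2\right) 25\right) = 500 \left(-50\right) = -25000$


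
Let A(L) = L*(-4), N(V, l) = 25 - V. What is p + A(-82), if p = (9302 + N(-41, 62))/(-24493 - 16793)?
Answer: 6766220/20643 ≈ 327.77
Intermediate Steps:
A(L) = -4*L
p = -4684/20643 (p = (9302 + (25 - 1*(-41)))/(-24493 - 16793) = (9302 + (25 + 41))/(-41286) = (9302 + 66)*(-1/41286) = 9368*(-1/41286) = -4684/20643 ≈ -0.22691)
p + A(-82) = -4684/20643 - 4*(-82) = -4684/20643 + 328 = 6766220/20643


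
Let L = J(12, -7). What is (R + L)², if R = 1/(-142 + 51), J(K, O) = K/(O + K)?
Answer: 1181569/207025 ≈ 5.7074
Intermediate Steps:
J(K, O) = K/(K + O)
L = 12/5 (L = 12/(12 - 7) = 12/5 ≈ 2.4000)
R = -1/91 (R = 1/(-91) = -1/91 ≈ -0.010989)
(R + L)² = (-1/91 + 12/5)² = (1087/455)² = 1181569/207025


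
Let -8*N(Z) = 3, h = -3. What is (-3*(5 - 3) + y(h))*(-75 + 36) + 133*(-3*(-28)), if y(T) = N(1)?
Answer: 91365/8 ≈ 11421.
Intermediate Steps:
N(Z) = -3/8 (N(Z) = -⅛*3 = -3/8)
y(T) = -3/8
(-3*(5 - 3) + y(h))*(-75 + 36) + 133*(-3*(-28)) = (-3*(5 - 3) - 3/8)*(-75 + 36) + 133*(-3*(-28)) = (-3*2 - 3/8)*(-39) + 133*84 = (-6 - 3/8)*(-39) + 11172 = -51/8*(-39) + 11172 = 1989/8 + 11172 = 91365/8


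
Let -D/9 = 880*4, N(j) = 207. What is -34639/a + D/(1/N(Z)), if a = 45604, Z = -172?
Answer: -299060121679/45604 ≈ -6.5578e+6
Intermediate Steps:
D = -31680 (D = -7920*4 = -9*3520 = -31680)
-34639/a + D/(1/N(Z)) = -34639/45604 - 31680/(1/207) = -34639*1/45604 - 31680/1/207 = -34639/45604 - 31680*207 = -34639/45604 - 6557760 = -299060121679/45604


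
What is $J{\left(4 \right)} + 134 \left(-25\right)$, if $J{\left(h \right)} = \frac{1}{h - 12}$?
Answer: $- \frac{26801}{8} \approx -3350.1$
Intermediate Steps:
$J{\left(h \right)} = \frac{1}{-12 + h}$
$J{\left(4 \right)} + 134 \left(-25\right) = \frac{1}{-12 + 4} + 134 \left(-25\right) = \frac{1}{-8} - 3350 = - \frac{1}{8} - 3350 = - \frac{26801}{8}$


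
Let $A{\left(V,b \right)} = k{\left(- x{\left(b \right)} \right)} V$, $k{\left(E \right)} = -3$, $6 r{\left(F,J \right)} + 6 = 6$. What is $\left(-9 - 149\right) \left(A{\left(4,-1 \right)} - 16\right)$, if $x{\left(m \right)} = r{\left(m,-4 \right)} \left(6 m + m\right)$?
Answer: $4424$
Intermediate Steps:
$r{\left(F,J \right)} = 0$ ($r{\left(F,J \right)} = -1 + \frac{1}{6} \cdot 6 = -1 + 1 = 0$)
$x{\left(m \right)} = 0$ ($x{\left(m \right)} = 0 \left(6 m + m\right) = 0 \cdot 7 m = 0$)
$A{\left(V,b \right)} = - 3 V$
$\left(-9 - 149\right) \left(A{\left(4,-1 \right)} - 16\right) = \left(-9 - 149\right) \left(\left(-3\right) 4 - 16\right) = - 158 \left(-12 - 16\right) = \left(-158\right) \left(-28\right) = 4424$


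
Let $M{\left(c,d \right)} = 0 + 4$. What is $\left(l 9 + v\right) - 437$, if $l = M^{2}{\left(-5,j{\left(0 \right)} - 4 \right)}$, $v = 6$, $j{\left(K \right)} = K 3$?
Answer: $-287$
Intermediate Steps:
$j{\left(K \right)} = 3 K$
$M{\left(c,d \right)} = 4$
$l = 16$ ($l = 4^{2} = 16$)
$\left(l 9 + v\right) - 437 = \left(16 \cdot 9 + 6\right) - 437 = \left(144 + 6\right) - 437 = 150 - 437 = -287$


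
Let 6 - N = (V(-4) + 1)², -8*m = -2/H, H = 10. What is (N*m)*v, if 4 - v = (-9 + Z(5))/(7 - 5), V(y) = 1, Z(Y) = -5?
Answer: 11/20 ≈ 0.55000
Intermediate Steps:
m = 1/40 (m = -(-1)/(4*10) = -⅛*(-⅕) = 1/40 ≈ 0.025000)
v = 11 (v = 4 - (-9 - 5)/(7 - 5) = 4 - (-14)/2 = 4 - 1*(-7) = 4 + 7 = 11)
N = 2 (N = 6 - (1 + 1)² = 6 - 1*2² = 6 - 1*4 = 6 - 4 = 2)
(N*m)*v = (2*(1/40))*11 = (1/20)*11 = 11/20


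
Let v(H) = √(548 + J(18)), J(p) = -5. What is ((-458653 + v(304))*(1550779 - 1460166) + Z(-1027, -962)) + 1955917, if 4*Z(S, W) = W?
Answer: -83115937225/2 + 90613*√543 ≈ -4.1556e+10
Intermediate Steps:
Z(S, W) = W/4
v(H) = √543 (v(H) = √(548 - 5) = √543)
((-458653 + v(304))*(1550779 - 1460166) + Z(-1027, -962)) + 1955917 = ((-458653 + √543)*(1550779 - 1460166) + (¼)*(-962)) + 1955917 = ((-458653 + √543)*90613 - 481/2) + 1955917 = ((-41559924289 + 90613*√543) - 481/2) + 1955917 = (-83119849059/2 + 90613*√543) + 1955917 = -83115937225/2 + 90613*√543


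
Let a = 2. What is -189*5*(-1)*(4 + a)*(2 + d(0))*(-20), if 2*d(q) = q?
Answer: -226800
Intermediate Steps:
d(q) = q/2
-189*5*(-1)*(4 + a)*(2 + d(0))*(-20) = -189*5*(-1)*(4 + 2)*(2 + (1/2)*0)*(-20) = -(-945)*6*(2 + 0)*(-20) = -(-945)*6*2*(-20) = -(-945)*12*(-20) = -189*(-60)*(-20) = 11340*(-20) = -226800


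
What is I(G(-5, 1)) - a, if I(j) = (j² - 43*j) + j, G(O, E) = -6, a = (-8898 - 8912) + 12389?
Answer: 5709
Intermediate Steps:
a = -5421 (a = -17810 + 12389 = -5421)
I(j) = j² - 42*j
I(G(-5, 1)) - a = -6*(-42 - 6) - 1*(-5421) = -6*(-48) + 5421 = 288 + 5421 = 5709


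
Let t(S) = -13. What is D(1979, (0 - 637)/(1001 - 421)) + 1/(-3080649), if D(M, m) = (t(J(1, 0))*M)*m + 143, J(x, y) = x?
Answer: 50741489823731/1786776420 ≈ 28398.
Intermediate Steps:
D(M, m) = 143 - 13*M*m (D(M, m) = (-13*M)*m + 143 = -13*M*m + 143 = 143 - 13*M*m)
D(1979, (0 - 637)/(1001 - 421)) + 1/(-3080649) = (143 - 13*1979*(0 - 637)/(1001 - 421)) + 1/(-3080649) = (143 - 13*1979*(-637/580)) - 1/3080649 = (143 + 16388099/580) - 1/3080649 = 16471039/580 - 1/3080649 = 50741489823731/1786776420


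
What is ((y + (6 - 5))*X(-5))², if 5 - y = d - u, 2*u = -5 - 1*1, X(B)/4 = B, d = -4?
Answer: 19600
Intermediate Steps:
X(B) = 4*B
u = -3 (u = (-5 - 1*1)/2 = (-5 - 1)/2 = (½)*(-6) = -3)
y = 6 (y = 5 - (-4 - 1*(-3)) = 5 - (-4 + 3) = 5 - 1*(-1) = 5 + 1 = 6)
((y + (6 - 5))*X(-5))² = ((6 + (6 - 5))*(4*(-5)))² = ((6 + 1)*(-20))² = (7*(-20))² = (-140)² = 19600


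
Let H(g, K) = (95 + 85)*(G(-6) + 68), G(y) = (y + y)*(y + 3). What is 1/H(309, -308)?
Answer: 1/18720 ≈ 5.3419e-5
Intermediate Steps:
G(y) = 2*y*(3 + y) (G(y) = (2*y)*(3 + y) = 2*y*(3 + y))
H(g, K) = 18720 (H(g, K) = (95 + 85)*(2*(-6)*(3 - 6) + 68) = 180*(2*(-6)*(-3) + 68) = 180*(36 + 68) = 180*104 = 18720)
1/H(309, -308) = 1/18720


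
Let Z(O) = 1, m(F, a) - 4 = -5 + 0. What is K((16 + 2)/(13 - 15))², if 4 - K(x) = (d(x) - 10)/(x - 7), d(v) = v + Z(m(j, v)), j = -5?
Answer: 529/64 ≈ 8.2656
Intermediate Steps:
m(F, a) = -1 (m(F, a) = 4 + (-5 + 0) = 4 - 5 = -1)
d(v) = 1 + v (d(v) = v + 1 = 1 + v)
K(x) = 4 - (-9 + x)/(-7 + x) (K(x) = 4 - ((1 + x) - 10)/(x - 7) = 4 - (-9 + x)/(-7 + x))
K((16 + 2)/(13 - 15))² = ((-19 + 3*((16 + 2)/(13 - 15)))/(-7 + (16 + 2)/(13 - 15)))² = ((-19 + 3*(18/(-2)))/(-7 + 18/(-2)))² = ((-19 + 3*(18*(-½)))/(-7 + 18*(-½)))² = ((-19 + 3*(-9))/(-7 - 9))² = ((-19 - 27)/(-16))² = (-1/16*(-46))² = (23/8)² = 529/64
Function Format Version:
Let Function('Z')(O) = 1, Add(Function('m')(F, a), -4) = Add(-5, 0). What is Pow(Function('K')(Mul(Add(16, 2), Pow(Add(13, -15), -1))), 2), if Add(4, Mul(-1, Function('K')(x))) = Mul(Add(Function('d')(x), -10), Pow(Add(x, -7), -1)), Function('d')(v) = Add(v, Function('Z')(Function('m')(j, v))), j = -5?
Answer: Rational(529, 64) ≈ 8.2656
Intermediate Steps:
Function('m')(F, a) = -1 (Function('m')(F, a) = Add(4, Add(-5, 0)) = Add(4, -5) = -1)
Function('d')(v) = Add(1, v) (Function('d')(v) = Add(v, 1) = Add(1, v))
Function('K')(x) = Add(4, Mul(-1, Pow(Add(-7, x), -1), Add(-9, x))) (Function('K')(x) = Add(4, Mul(-1, Mul(Add(Add(1, x), -10), Pow(Add(x, -7), -1)))) = Add(4, Mul(-1, Mul(Add(-9, x), Pow(Add(-7, x), -1)))) = Add(4, Mul(-1, Mul(Pow(Add(-7, x), -1), Add(-9, x)))) = Add(4, Mul(-1, Pow(Add(-7, x), -1), Add(-9, x))))
Pow(Function('K')(Mul(Add(16, 2), Pow(Add(13, -15), -1))), 2) = Pow(Mul(Pow(Add(-7, Mul(Add(16, 2), Pow(Add(13, -15), -1))), -1), Add(-19, Mul(3, Mul(Add(16, 2), Pow(Add(13, -15), -1))))), 2) = Pow(Mul(Pow(Add(-7, Mul(18, Pow(-2, -1))), -1), Add(-19, Mul(3, Mul(18, Pow(-2, -1))))), 2) = Pow(Mul(Pow(Add(-7, Mul(18, Rational(-1, 2))), -1), Add(-19, Mul(3, Mul(18, Rational(-1, 2))))), 2) = Pow(Mul(Pow(Add(-7, -9), -1), Add(-19, Mul(3, -9))), 2) = Pow(Mul(Pow(-16, -1), Add(-19, -27)), 2) = Pow(Mul(Rational(-1, 16), -46), 2) = Pow(Rational(23, 8), 2) = Rational(529, 64)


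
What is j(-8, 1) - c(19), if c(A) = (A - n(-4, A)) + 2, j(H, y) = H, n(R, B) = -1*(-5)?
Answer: -24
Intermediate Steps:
n(R, B) = 5
c(A) = -3 + A (c(A) = (A - 1*5) + 2 = (A - 5) + 2 = (-5 + A) + 2 = -3 + A)
j(-8, 1) - c(19) = -8 - (-3 + 19) = -8 - 1*16 = -8 - 16 = -24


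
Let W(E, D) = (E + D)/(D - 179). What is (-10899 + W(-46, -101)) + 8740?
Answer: -86339/40 ≈ -2158.5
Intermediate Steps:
W(E, D) = (D + E)/(-179 + D)
(-10899 + W(-46, -101)) + 8740 = (-10899 + (-101 - 46)/(-179 - 101)) + 8740 = (-10899 - 147/(-280)) + 8740 = (-10899 - 1/280*(-147)) + 8740 = (-10899 + 21/40) + 8740 = -435939/40 + 8740 = -86339/40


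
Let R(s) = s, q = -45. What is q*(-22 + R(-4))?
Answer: 1170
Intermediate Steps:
q*(-22 + R(-4)) = -45*(-22 - 4) = -45*(-26) = 1170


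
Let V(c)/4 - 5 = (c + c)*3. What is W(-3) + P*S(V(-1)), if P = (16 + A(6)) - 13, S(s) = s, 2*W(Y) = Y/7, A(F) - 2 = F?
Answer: -619/14 ≈ -44.214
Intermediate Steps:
V(c) = 20 + 24*c (V(c) = 20 + 4*((c + c)*3) = 20 + 4*((2*c)*3) = 20 + 4*(6*c) = 20 + 24*c)
A(F) = 2 + F
W(Y) = Y/14 (W(Y) = (Y/7)/2 = Y/14)
P = 11 (P = (16 + (2 + 6)) - 13 = (16 + 8) - 13 = 24 - 13 = 11)
W(-3) + P*S(V(-1)) = (1/14)*(-3) + 11*(20 + 24*(-1)) = -3/14 + 11*(20 - 24) = -3/14 + 11*(-4) = -3/14 - 44 = -619/14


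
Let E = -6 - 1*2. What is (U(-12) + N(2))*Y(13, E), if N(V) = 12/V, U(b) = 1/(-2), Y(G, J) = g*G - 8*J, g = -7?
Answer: -297/2 ≈ -148.50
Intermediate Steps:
E = -8 (E = -6 - 2 = -8)
Y(G, J) = -8*J - 7*G (Y(G, J) = -7*G - 8*J = -8*J - 7*G)
U(b) = -½
(U(-12) + N(2))*Y(13, E) = (-½ + 12/2)*(-8*(-8) - 7*13) = (-½ + 12*(½))*(64 - 91) = (-½ + 6)*(-27) = (11/2)*(-27) = -297/2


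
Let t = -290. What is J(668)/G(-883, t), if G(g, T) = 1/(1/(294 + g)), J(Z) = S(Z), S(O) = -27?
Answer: 27/589 ≈ 0.045840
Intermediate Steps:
J(Z) = -27
G(g, T) = 294 + g
J(668)/G(-883, t) = -27/(294 - 883) = -27/(-589) = -27*(-1/589) = 27/589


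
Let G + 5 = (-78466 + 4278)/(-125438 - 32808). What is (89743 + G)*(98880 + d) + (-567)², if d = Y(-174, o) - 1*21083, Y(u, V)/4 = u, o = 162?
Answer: 547471594073815/79123 ≈ 6.9192e+9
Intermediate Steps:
G = -358521/79123 (G = -5 + (-78466 + 4278)/(-125438 - 32808) = -5 - 74188/(-158246) = -5 - 74188*(-1/158246) = -5 + 37094/79123 = -358521/79123 ≈ -4.5312)
Y(u, V) = 4*u
d = -21779 (d = 4*(-174) - 1*21083 = -696 - 21083 = -21779)
(89743 + G)*(98880 + d) + (-567)² = (89743 - 358521/79123)*(98880 - 21779) + (-567)² = (7100376868/79123)*77101 + 321489 = 547446156899668/79123 + 321489 = 547471594073815/79123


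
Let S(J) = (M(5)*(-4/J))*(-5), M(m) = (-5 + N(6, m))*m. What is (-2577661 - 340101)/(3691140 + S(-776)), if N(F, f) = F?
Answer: -566045828/716081135 ≈ -0.79048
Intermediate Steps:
M(m) = m (M(m) = (-5 + 6)*m = 1*m = m)
S(J) = 100/J (S(J) = (5*(-4/J))*(-5) = -20/J*(-5) = 100/J)
(-2577661 - 340101)/(3691140 + S(-776)) = (-2577661 - 340101)/(3691140 + 100/(-776)) = -2917762/(3691140 + 100*(-1/776)) = -2917762/(3691140 - 25/194) = -2917762/716081135/194 = -2917762*194/716081135 = -566045828/716081135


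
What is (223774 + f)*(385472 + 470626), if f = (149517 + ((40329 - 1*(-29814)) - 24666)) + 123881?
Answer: 464560723602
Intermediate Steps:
f = 318875 (f = (149517 + ((40329 + 29814) - 24666)) + 123881 = (149517 + (70143 - 24666)) + 123881 = (149517 + 45477) + 123881 = 194994 + 123881 = 318875)
(223774 + f)*(385472 + 470626) = (223774 + 318875)*(385472 + 470626) = 542649*856098 = 464560723602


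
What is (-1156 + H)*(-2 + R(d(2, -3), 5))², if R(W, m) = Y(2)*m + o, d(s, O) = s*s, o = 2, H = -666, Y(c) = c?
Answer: -182200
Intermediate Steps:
d(s, O) = s²
R(W, m) = 2 + 2*m (R(W, m) = 2*m + 2 = 2 + 2*m)
(-1156 + H)*(-2 + R(d(2, -3), 5))² = (-1156 - 666)*(-2 + (2 + 2*5))² = -1822*(-2 + (2 + 10))² = -1822*(-2 + 12)² = -1822*10² = -1822*100 = -182200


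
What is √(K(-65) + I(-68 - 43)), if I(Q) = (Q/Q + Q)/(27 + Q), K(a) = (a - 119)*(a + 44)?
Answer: √6818406/42 ≈ 62.172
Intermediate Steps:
K(a) = (-119 + a)*(44 + a)
I(Q) = (1 + Q)/(27 + Q)
√(K(-65) + I(-68 - 43)) = √((-5236 + (-65)² - 75*(-65)) + (1 + (-68 - 43))/(27 + (-68 - 43))) = √((-5236 + 4225 + 4875) + (1 - 111)/(27 - 111)) = √(3864 - 110/(-84)) = √(3864 - 1/84*(-110)) = √(3864 + 55/42) = √(162343/42) = √6818406/42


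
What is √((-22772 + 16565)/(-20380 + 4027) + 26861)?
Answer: 2*√199535735595/5451 ≈ 163.89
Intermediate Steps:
√((-22772 + 16565)/(-20380 + 4027) + 26861) = √(-6207/(-16353) + 26861) = √(-6207*(-1/16353) + 26861) = √(2069/5451 + 26861) = √(146421380/5451) = 2*√199535735595/5451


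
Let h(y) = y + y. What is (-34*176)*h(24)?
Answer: -287232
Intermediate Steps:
h(y) = 2*y
(-34*176)*h(24) = (-34*176)*(2*24) = -5984*48 = -287232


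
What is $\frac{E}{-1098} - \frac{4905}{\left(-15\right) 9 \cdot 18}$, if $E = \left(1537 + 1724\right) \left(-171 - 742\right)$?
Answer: $\frac{4469264}{1647} \approx 2713.6$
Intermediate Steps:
$E = -2977293$ ($E = 3261 \left(-913\right) = -2977293$)
$\frac{E}{-1098} - \frac{4905}{\left(-15\right) 9 \cdot 18} = - \frac{2977293}{-1098} - \frac{4905}{\left(-15\right) 9 \cdot 18} = \left(-2977293\right) \left(- \frac{1}{1098}\right) - \frac{4905}{\left(-135\right) 18} = \frac{992431}{366} - \frac{4905}{-2430} = \frac{992431}{366} - - \frac{109}{54} = \frac{992431}{366} + \frac{109}{54} = \frac{4469264}{1647}$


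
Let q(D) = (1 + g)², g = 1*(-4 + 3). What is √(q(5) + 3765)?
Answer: √3765 ≈ 61.360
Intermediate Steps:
g = -1 (g = 1*(-1) = -1)
q(D) = 0 (q(D) = (1 - 1)² = 0² = 0)
√(q(5) + 3765) = √(0 + 3765) = √3765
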